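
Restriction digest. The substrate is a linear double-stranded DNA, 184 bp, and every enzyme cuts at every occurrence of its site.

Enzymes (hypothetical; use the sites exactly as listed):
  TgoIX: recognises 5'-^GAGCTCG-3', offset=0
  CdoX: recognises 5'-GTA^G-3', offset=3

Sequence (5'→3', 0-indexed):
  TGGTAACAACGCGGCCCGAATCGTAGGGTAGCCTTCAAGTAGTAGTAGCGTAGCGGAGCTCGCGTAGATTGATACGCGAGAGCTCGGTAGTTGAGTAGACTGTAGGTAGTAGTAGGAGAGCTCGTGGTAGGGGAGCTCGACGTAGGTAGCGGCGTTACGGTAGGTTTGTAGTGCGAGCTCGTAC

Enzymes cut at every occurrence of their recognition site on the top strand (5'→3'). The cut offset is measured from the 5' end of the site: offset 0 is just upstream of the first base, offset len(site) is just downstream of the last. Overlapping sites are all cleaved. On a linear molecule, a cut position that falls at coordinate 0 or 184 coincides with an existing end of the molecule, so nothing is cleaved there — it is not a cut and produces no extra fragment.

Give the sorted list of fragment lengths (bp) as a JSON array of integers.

[3,3,3,3,3,3,3,4,4,4,5,5,7,8,8,10,10,11,11,12,12,13,14,25]

Site scan:
  TgoIX GAGCTCG/0: at [55, 79, 117, 132, 174] ⇒ [55, 79, 117, 132, 174]
  CdoX GTAG/3: at [22, 27, 38, 41, 44, 49, 63, 86, 94, 101, 105, 108, 111, 126, 141, 145, 159, 167] ⇒ [25, 30, 41, 44, 47, 52, 66, 89, 97, 104, 108, 111, 114, 129, 144, 148, 162, 170]

Pooled cuts: [25, 30, 41, 44, 47, 52, 55, 66, 79, 89, 97, 104, 108, 111, 114, 117, 129, 132, 144, 148, 162, 170, 174]

Fragments:
  [0,25): 25 bp
  [25,30): 5 bp
  [30,41): 11 bp
  [41,44): 3 bp
  [44,47): 3 bp
  [47,52): 5 bp
  [52,55): 3 bp
  [55,66): 11 bp
  [66,79): 13 bp
  [79,89): 10 bp
  [89,97): 8 bp
  [97,104): 7 bp
  [104,108): 4 bp
  [108,111): 3 bp
  [111,114): 3 bp
  [114,117): 3 bp
  [117,129): 12 bp
  [129,132): 3 bp
  [132,144): 12 bp
  [144,148): 4 bp
  [148,162): 14 bp
  [162,170): 8 bp
  [170,174): 4 bp
  [174,184): 10 bp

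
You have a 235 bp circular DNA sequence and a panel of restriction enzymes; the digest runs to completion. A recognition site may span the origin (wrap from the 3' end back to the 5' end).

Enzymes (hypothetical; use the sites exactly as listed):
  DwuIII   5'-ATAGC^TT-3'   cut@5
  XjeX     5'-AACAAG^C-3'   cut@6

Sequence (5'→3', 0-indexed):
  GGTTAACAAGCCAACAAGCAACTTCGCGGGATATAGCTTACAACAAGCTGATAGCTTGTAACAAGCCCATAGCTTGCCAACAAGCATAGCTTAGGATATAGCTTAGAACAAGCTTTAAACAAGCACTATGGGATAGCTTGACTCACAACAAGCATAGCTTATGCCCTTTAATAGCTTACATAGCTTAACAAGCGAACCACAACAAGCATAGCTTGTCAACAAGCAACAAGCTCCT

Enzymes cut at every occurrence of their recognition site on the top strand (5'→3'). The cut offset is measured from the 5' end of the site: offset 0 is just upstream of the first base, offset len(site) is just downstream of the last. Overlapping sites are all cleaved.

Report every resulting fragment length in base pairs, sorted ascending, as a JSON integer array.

Per-enzyme occurrences:
  DwuIII (ATAGCTT, off=5): starts [32, 50, 68, 85, 97, 132, 153, 170, 179, 207] → cuts [37, 55, 73, 90, 102, 137, 158, 175, 184, 212]
  XjeX (AACAAGC, off=6): starts [4, 12, 41, 59, 78, 106, 117, 146, 186, 200, 217, 224] → cuts [10, 18, 47, 65, 84, 112, 123, 152, 192, 206, 223, 230]

All cut coordinates (distinct, sorted): [10, 18, 37, 47, 55, 65, 73, 84, 90, 102, 112, 123, 137, 152, 158, 175, 184, 192, 206, 212, 223, 230]

Fragment lengths:
  10→18: 8 bp
  18→37: 19 bp
  37→47: 10 bp
  47→55: 8 bp
  55→65: 10 bp
  65→73: 8 bp
  73→84: 11 bp
  84→90: 6 bp
  90→102: 12 bp
  102→112: 10 bp
  112→123: 11 bp
  123→137: 14 bp
  137→152: 15 bp
  152→158: 6 bp
  158→175: 17 bp
  175→184: 9 bp
  184→192: 8 bp
  192→206: 14 bp
  206→212: 6 bp
  212→223: 11 bp
  223→230: 7 bp
  230→10 (wrap): 235-230+10 = 15 bp

[6,6,6,7,8,8,8,8,9,10,10,10,11,11,11,12,14,14,15,15,17,19]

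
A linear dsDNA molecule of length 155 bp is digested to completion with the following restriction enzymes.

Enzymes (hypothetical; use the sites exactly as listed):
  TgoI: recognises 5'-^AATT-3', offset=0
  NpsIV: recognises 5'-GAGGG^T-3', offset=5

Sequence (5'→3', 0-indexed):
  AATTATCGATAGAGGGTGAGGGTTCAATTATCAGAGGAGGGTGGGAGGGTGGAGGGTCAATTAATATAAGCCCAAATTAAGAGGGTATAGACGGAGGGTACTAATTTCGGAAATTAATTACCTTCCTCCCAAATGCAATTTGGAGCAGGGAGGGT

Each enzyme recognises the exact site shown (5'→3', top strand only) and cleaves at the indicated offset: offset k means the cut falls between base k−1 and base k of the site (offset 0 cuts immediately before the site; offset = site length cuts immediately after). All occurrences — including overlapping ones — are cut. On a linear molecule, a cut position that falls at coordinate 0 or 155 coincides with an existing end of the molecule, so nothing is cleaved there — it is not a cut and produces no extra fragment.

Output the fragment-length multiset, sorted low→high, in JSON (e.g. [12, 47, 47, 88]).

Site scan:
  TgoI AATT/0: at [0, 25, 58, 74, 102, 111, 115, 136] ⇒ [25, 58, 74, 102, 111, 115, 136] (position 0 is a terminus of the linear molecule — no cut)
  NpsIV GAGGGT/5: at [11, 17, 36, 44, 51, 80, 93, 149] ⇒ [16, 22, 41, 49, 56, 85, 98, 154]

All cut coordinates (distinct, sorted): [16, 22, 25, 41, 49, 56, 58, 74, 85, 98, 102, 111, 115, 136, 154]

Fragments:
  [0,16): 16 bp
  [16,22): 6 bp
  [22,25): 3 bp
  [25,41): 16 bp
  [41,49): 8 bp
  [49,56): 7 bp
  [56,58): 2 bp
  [58,74): 16 bp
  [74,85): 11 bp
  [85,98): 13 bp
  [98,102): 4 bp
  [102,111): 9 bp
  [111,115): 4 bp
  [115,136): 21 bp
  [136,154): 18 bp
  [154,155): 1 bp

[1,2,3,4,4,6,7,8,9,11,13,16,16,16,18,21]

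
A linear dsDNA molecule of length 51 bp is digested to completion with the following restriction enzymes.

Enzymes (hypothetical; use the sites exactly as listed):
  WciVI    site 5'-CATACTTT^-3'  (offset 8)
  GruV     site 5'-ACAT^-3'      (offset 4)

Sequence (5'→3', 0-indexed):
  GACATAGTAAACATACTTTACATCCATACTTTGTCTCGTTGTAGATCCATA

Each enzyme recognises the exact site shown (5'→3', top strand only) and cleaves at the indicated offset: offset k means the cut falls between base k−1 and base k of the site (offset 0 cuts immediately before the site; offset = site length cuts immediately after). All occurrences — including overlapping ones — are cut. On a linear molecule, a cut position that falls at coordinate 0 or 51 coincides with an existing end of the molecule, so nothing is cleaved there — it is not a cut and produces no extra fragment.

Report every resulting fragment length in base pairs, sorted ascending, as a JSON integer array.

Site scan:
  WciVI CATACTTT/8: at [11, 24] ⇒ [19, 32]
  GruV ACAT/4: at [1, 10, 19] ⇒ [5, 14, 23]

Pooled cuts: [5, 14, 19, 23, 32]

Fragment lengths:
  [0,5): 5 bp
  [5,14): 9 bp
  [14,19): 5 bp
  [19,23): 4 bp
  [23,32): 9 bp
  [32,51): 19 bp

[4,5,5,9,9,19]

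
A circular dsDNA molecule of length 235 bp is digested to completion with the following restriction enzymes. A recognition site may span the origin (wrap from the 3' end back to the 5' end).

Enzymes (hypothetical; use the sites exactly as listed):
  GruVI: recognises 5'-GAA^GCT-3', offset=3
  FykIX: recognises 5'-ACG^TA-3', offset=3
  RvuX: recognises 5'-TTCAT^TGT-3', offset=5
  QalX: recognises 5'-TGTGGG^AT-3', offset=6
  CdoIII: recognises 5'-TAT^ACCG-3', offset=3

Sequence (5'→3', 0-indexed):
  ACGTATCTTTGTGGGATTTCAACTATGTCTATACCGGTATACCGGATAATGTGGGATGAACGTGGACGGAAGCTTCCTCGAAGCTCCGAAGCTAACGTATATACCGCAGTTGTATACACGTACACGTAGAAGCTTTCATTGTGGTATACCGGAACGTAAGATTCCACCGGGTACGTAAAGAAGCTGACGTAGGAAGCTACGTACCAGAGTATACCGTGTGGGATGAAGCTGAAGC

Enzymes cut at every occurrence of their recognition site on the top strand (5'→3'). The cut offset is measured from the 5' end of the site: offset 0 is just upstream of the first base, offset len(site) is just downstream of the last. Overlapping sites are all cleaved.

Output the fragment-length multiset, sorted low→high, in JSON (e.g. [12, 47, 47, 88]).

[5,5,5,6,6,6,7,7,7,8,8,8,8,9,10,11,11,11,12,15,16,17,18,19]

Per-enzyme occurrences:
  GruVI (GAAGCT, off=3): starts [68, 79, 87, 128, 179, 192, 224] → cuts [71, 82, 90, 131, 182, 195, 227]
  FykIX (ACGTA, off=3): starts [0, 94, 117, 123, 153, 172, 186, 198] → cuts [3, 97, 120, 126, 156, 175, 189, 201]
  RvuX (TTCATTGT, off=5): starts [134] → cuts [139]
  QalX (TGTGGGAT, off=6): starts [9, 49, 216] → cuts [15, 55, 222]
  CdoIII (TATACCG, off=3): starts [29, 37, 99, 144, 209] → cuts [32, 40, 102, 147, 212]

All cut coordinates (distinct, sorted): [3, 15, 32, 40, 55, 71, 82, 90, 97, 102, 120, 126, 131, 139, 147, 156, 175, 182, 189, 195, 201, 212, 222, 227]

Fragments:
  3→15: 12 bp
  15→32: 17 bp
  32→40: 8 bp
  40→55: 15 bp
  55→71: 16 bp
  71→82: 11 bp
  82→90: 8 bp
  90→97: 7 bp
  97→102: 5 bp
  102→120: 18 bp
  120→126: 6 bp
  126→131: 5 bp
  131→139: 8 bp
  139→147: 8 bp
  147→156: 9 bp
  156→175: 19 bp
  175→182: 7 bp
  182→189: 7 bp
  189→195: 6 bp
  195→201: 6 bp
  201→212: 11 bp
  212→222: 10 bp
  222→227: 5 bp
  227→3 (wrap): 235-227+3 = 11 bp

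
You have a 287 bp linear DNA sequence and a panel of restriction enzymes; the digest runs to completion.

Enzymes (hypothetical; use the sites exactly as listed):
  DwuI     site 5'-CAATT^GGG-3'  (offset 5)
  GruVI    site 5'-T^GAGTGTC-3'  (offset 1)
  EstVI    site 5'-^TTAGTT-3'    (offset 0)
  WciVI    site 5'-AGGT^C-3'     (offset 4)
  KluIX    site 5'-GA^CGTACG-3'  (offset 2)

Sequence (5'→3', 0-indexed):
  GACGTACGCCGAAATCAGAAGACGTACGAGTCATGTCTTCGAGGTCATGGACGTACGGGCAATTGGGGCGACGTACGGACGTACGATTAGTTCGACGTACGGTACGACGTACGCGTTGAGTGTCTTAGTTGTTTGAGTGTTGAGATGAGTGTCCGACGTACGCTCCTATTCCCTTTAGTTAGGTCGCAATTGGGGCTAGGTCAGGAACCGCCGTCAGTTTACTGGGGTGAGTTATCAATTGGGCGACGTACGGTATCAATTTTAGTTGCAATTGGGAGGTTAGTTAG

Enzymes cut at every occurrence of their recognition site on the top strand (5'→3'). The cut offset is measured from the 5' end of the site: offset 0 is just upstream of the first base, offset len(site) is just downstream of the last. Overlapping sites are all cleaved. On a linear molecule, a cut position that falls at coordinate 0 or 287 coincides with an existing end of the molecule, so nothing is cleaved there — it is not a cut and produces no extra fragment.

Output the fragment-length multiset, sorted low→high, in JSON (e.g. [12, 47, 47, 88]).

Per-enzyme occurrences:
  DwuI (CAATTGGG, off=5): starts [59, 186, 235, 268] → cuts [64, 191, 240, 273]
  GruVI (TGAGTGTC, off=1): starts [116, 145] → cuts [117, 146]
  EstVI (TTAGTT, off=0): starts [86, 124, 174, 261, 279] → cuts [86, 124, 174, 261, 279]
  WciVI (AGGTC, off=4): starts [41, 180, 197] → cuts [45, 184, 201]
  KluIX (GACGTACG, off=2): starts [0, 20, 49, 69, 77, 93, 105, 154, 244] → cuts [2, 22, 51, 71, 79, 95, 107, 156, 246]

All cut coordinates (distinct, sorted): [2, 22, 45, 51, 64, 71, 79, 86, 95, 107, 117, 124, 146, 156, 174, 184, 191, 201, 240, 246, 261, 273, 279]

Fragment lengths:
  [0,2): 2 bp
  [2,22): 20 bp
  [22,45): 23 bp
  [45,51): 6 bp
  [51,64): 13 bp
  [64,71): 7 bp
  [71,79): 8 bp
  [79,86): 7 bp
  [86,95): 9 bp
  [95,107): 12 bp
  [107,117): 10 bp
  [117,124): 7 bp
  [124,146): 22 bp
  [146,156): 10 bp
  [156,174): 18 bp
  [174,184): 10 bp
  [184,191): 7 bp
  [191,201): 10 bp
  [201,240): 39 bp
  [240,246): 6 bp
  [246,261): 15 bp
  [261,273): 12 bp
  [273,279): 6 bp
  [279,287): 8 bp

[2,6,6,6,7,7,7,7,8,8,9,10,10,10,10,12,12,13,15,18,20,22,23,39]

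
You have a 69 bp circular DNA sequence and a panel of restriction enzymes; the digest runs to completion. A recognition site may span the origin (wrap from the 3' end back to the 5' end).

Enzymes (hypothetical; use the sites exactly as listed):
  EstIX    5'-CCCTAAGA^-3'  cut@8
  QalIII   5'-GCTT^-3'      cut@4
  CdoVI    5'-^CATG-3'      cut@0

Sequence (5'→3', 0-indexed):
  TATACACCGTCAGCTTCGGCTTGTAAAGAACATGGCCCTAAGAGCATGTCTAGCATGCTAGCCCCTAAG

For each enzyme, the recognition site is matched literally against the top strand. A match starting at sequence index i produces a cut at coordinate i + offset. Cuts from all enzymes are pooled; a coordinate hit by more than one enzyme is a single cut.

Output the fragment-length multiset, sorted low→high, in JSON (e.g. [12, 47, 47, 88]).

[1,6,8,9,13,32]

Scan for sites:
  EstIX (CCCTAAGA, off=8): starts [35] → cuts [43]
  QalIII (GCTT, off=4): starts [12, 18] → cuts [16, 22]
  CdoVI (CATG, off=0): starts [30, 44, 53] → cuts [30, 44, 53]

All cut coordinates (distinct, sorted): [16, 22, 30, 43, 44, 53]

Fragment lengths:
  16→22: 6 bp
  22→30: 8 bp
  30→43: 13 bp
  43→44: 1 bp
  44→53: 9 bp
  53→16 (wrap): 69-53+16 = 32 bp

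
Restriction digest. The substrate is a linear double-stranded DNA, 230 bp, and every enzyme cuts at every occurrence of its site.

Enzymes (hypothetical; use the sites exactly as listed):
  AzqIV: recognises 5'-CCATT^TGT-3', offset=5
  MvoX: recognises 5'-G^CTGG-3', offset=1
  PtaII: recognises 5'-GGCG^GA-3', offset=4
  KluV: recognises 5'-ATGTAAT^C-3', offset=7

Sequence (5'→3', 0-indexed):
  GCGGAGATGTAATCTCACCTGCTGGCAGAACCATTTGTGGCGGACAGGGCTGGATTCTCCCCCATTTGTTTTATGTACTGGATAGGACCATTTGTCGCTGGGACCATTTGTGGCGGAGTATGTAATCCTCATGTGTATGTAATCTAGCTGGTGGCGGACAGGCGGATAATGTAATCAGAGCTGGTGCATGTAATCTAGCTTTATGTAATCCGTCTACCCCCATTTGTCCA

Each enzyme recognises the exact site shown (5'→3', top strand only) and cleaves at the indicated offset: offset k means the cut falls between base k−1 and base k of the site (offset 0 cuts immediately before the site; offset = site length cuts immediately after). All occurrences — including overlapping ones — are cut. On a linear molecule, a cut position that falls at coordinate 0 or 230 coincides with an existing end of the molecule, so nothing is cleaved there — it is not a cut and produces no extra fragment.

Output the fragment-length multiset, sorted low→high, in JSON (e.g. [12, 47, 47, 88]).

Per-enzyme occurrences:
  AzqIV CCATTTGT/5: at [30, 61, 87, 103, 219] ⇒ [35, 66, 92, 108, 224]
  MvoX GCTGG/1: at [20, 48, 96, 146, 179] ⇒ [21, 49, 97, 147, 180]
  PtaII GGCGGA/4: at [38, 111, 152, 160] ⇒ [42, 115, 156, 164]
  KluV ATGTAATC/7: at [6, 119, 136, 168, 187, 202] ⇒ [13, 126, 143, 175, 194, 209]

All cut coordinates (distinct, sorted): [13, 21, 35, 42, 49, 66, 92, 97, 108, 115, 126, 143, 147, 156, 164, 175, 180, 194, 209, 224]

Fragment lengths:
  [0,13): 13 bp
  [13,21): 8 bp
  [21,35): 14 bp
  [35,42): 7 bp
  [42,49): 7 bp
  [49,66): 17 bp
  [66,92): 26 bp
  [92,97): 5 bp
  [97,108): 11 bp
  [108,115): 7 bp
  [115,126): 11 bp
  [126,143): 17 bp
  [143,147): 4 bp
  [147,156): 9 bp
  [156,164): 8 bp
  [164,175): 11 bp
  [175,180): 5 bp
  [180,194): 14 bp
  [194,209): 15 bp
  [209,224): 15 bp
  [224,230): 6 bp

[4,5,5,6,7,7,7,8,8,9,11,11,11,13,14,14,15,15,17,17,26]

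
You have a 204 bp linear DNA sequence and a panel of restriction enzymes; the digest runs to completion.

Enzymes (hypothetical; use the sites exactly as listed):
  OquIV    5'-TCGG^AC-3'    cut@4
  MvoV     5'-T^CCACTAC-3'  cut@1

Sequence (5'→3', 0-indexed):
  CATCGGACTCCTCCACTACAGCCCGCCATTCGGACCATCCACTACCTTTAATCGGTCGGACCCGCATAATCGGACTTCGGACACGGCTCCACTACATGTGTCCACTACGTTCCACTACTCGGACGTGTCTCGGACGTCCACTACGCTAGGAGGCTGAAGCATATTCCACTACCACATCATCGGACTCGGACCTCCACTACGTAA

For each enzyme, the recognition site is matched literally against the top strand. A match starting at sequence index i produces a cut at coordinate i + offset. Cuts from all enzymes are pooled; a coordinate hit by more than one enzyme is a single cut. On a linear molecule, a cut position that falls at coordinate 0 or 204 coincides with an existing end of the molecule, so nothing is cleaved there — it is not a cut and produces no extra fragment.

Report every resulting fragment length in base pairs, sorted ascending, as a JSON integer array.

Site scan:
  OquIV TCGGAC/4: at [2, 29, 55, 69, 76, 118, 129, 179, 185] ⇒ [6, 33, 59, 73, 80, 122, 133, 183, 189]
  MvoV TCCACTAC/1: at [11, 37, 87, 100, 110, 136, 164, 192] ⇒ [12, 38, 88, 101, 111, 137, 165, 193]

All cut coordinates (distinct, sorted): [6, 12, 33, 38, 59, 73, 80, 88, 101, 111, 122, 133, 137, 165, 183, 189, 193]

Fragment lengths:
  [0,6): 6 bp
  [6,12): 6 bp
  [12,33): 21 bp
  [33,38): 5 bp
  [38,59): 21 bp
  [59,73): 14 bp
  [73,80): 7 bp
  [80,88): 8 bp
  [88,101): 13 bp
  [101,111): 10 bp
  [111,122): 11 bp
  [122,133): 11 bp
  [133,137): 4 bp
  [137,165): 28 bp
  [165,183): 18 bp
  [183,189): 6 bp
  [189,193): 4 bp
  [193,204): 11 bp

[4,4,5,6,6,6,7,8,10,11,11,11,13,14,18,21,21,28]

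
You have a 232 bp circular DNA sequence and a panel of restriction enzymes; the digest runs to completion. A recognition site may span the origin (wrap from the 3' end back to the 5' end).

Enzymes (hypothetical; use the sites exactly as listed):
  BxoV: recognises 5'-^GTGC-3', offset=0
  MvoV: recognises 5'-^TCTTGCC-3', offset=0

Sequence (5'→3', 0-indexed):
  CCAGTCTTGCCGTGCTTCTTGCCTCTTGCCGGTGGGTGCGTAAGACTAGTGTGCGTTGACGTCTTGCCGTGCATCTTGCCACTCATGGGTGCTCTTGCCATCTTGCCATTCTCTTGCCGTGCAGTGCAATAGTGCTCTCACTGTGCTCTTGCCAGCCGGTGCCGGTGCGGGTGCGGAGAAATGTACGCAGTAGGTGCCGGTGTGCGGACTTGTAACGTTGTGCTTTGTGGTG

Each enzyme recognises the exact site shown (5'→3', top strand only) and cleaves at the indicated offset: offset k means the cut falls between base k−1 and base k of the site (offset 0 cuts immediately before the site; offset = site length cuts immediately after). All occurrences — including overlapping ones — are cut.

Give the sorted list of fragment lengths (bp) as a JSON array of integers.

[4,4,5,5,5,6,6,7,7,7,7,7,8,8,8,10,11,11,11,12,12,15,15,18,23]

Per-enzyme occurrences:
  BxoV GTGC/0: at [11, 35, 50, 68, 88, 118, 123, 131, 142, 158, 164, 170, 193, 201, 219, 229] ⇒ [11, 35, 50, 68, 88, 118, 123, 131, 142, 158, 164, 170, 193, 201, 219, 229]
  MvoV TCTTGCC/0: at [4, 16, 23, 61, 73, 92, 100, 111, 146] ⇒ [4, 16, 23, 61, 73, 92, 100, 111, 146]

Pooled cuts: [4, 11, 16, 23, 35, 50, 61, 68, 73, 88, 92, 100, 111, 118, 123, 131, 142, 146, 158, 164, 170, 193, 201, 219, 229]

Fragment lengths:
  4→11: 7 bp
  11→16: 5 bp
  16→23: 7 bp
  23→35: 12 bp
  35→50: 15 bp
  50→61: 11 bp
  61→68: 7 bp
  68→73: 5 bp
  73→88: 15 bp
  88→92: 4 bp
  92→100: 8 bp
  100→111: 11 bp
  111→118: 7 bp
  118→123: 5 bp
  123→131: 8 bp
  131→142: 11 bp
  142→146: 4 bp
  146→158: 12 bp
  158→164: 6 bp
  164→170: 6 bp
  170→193: 23 bp
  193→201: 8 bp
  201→219: 18 bp
  219→229: 10 bp
  229→4 (wrap): 232-229+4 = 7 bp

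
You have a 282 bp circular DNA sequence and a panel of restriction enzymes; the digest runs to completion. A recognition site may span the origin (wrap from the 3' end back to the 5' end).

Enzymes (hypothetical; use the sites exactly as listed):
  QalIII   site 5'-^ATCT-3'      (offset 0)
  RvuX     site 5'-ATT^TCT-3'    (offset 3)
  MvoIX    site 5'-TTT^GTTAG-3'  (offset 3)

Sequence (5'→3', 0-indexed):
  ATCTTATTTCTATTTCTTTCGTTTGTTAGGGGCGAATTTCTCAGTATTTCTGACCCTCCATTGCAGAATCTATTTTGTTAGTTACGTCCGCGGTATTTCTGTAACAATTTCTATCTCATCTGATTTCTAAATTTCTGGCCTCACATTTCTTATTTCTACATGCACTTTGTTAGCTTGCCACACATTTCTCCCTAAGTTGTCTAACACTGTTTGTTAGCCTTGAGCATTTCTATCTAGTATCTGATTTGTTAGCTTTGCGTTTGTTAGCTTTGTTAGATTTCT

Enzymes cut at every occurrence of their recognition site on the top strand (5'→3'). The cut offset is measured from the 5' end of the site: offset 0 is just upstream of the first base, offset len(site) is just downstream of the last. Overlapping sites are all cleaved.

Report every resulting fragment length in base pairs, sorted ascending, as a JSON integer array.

Site scan:
  QalIII ATCT/0: at [0, 67, 112, 117, 231, 238] ⇒ [0, 67, 112, 117, 231, 238]
  RvuX ATTTCT/3: at [5, 11, 35, 45, 94, 106, 122, 130, 144, 151, 183, 225, 276] ⇒ [8, 14, 38, 48, 97, 109, 125, 133, 147, 154, 186, 228, 279]
  MvoIX TTTGTTAG/3: at [21, 73, 165, 209, 244, 259, 268] ⇒ [24, 76, 168, 212, 247, 262, 271]

Pooled cuts: [0, 8, 14, 24, 38, 48, 67, 76, 97, 109, 112, 117, 125, 133, 147, 154, 168, 186, 212, 228, 231, 238, 247, 262, 271, 279]

Fragment lengths:
  0→8: 8 bp
  8→14: 6 bp
  14→24: 10 bp
  24→38: 14 bp
  38→48: 10 bp
  48→67: 19 bp
  67→76: 9 bp
  76→97: 21 bp
  97→109: 12 bp
  109→112: 3 bp
  112→117: 5 bp
  117→125: 8 bp
  125→133: 8 bp
  133→147: 14 bp
  147→154: 7 bp
  154→168: 14 bp
  168→186: 18 bp
  186→212: 26 bp
  212→228: 16 bp
  228→231: 3 bp
  231→238: 7 bp
  238→247: 9 bp
  247→262: 15 bp
  262→271: 9 bp
  271→279: 8 bp
  279→0 (wrap): 282-279+0 = 3 bp

[3,3,3,5,6,7,7,8,8,8,8,9,9,9,10,10,12,14,14,14,15,16,18,19,21,26]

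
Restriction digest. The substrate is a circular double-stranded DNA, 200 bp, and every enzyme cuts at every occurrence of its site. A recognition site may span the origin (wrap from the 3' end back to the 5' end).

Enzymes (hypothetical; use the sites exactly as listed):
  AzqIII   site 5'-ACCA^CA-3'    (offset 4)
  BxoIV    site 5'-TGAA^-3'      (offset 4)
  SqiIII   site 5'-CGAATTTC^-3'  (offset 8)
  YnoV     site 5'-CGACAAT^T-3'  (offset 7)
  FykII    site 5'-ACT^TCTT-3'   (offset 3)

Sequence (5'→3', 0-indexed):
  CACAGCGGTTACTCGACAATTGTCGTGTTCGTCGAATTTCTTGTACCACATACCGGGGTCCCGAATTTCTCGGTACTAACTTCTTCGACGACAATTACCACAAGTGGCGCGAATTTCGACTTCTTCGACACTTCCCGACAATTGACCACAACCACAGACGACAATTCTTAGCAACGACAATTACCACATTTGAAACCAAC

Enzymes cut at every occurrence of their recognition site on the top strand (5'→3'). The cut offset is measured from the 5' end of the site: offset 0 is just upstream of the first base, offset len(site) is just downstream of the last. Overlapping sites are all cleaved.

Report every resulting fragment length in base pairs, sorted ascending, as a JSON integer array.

Per-enzyme occurrences:
  AzqIII (ACCACA, off=4): starts [44, 96, 144, 150, 182, 198] → cuts [2, 48, 100, 148, 154, 186]
  BxoIV (TGAA, off=4): starts [190] → cuts [194]
  SqiIII (CGAATTTC, off=8): starts [32, 61, 109] → cuts [40, 69, 117]
  YnoV (CGACAATT, off=7): starts [13, 88, 135, 158, 174] → cuts [20, 95, 142, 165, 181]
  FykII (ACTTCTT, off=3): starts [78, 118] → cuts [81, 121]

Pooled cuts: [2, 20, 40, 48, 69, 81, 95, 100, 117, 121, 142, 148, 154, 165, 181, 186, 194]

Fragment lengths:
  2→20: 18 bp
  20→40: 20 bp
  40→48: 8 bp
  48→69: 21 bp
  69→81: 12 bp
  81→95: 14 bp
  95→100: 5 bp
  100→117: 17 bp
  117→121: 4 bp
  121→142: 21 bp
  142→148: 6 bp
  148→154: 6 bp
  154→165: 11 bp
  165→181: 16 bp
  181→186: 5 bp
  186→194: 8 bp
  194→2 (wrap): 200-194+2 = 8 bp

[4,5,5,6,6,8,8,8,11,12,14,16,17,18,20,21,21]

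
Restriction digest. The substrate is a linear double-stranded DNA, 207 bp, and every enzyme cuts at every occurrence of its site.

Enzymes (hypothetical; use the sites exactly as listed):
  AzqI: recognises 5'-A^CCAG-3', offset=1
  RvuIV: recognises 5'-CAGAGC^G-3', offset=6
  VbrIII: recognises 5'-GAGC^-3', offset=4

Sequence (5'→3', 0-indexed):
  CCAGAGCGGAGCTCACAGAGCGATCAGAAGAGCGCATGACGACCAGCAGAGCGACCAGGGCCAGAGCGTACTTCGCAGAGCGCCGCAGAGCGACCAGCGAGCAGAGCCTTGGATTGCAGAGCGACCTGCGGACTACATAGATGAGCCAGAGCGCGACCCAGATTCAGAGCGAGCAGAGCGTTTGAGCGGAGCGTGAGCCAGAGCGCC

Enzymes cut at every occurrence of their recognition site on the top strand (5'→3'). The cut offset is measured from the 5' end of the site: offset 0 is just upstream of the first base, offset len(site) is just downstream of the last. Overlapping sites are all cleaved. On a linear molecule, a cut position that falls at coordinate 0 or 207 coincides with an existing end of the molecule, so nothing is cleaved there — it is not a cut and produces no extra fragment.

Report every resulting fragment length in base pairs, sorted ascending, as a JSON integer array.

Site scan:
  AzqI (ACCAG, off=1): starts [41, 53, 92] → cuts [42, 54, 93]
  RvuIV (CAGAGCG, off=6): starts [1, 15, 46, 61, 75, 85, 116, 146, 164, 173, 198] → cuts [7, 21, 52, 67, 81, 91, 122, 152, 170, 179, 204]
  VbrIII (GAGC, off=4): starts [3, 8, 17, 29, 48, 63, 77, 87, 98, 103, 118, 142, 148, 166, 170, 175, 183, 188, 194, 200] → cuts [7, 12, 21, 33, 52, 67, 81, 91, 102, 107, 122, 146, 152, 170, 174, 179, 187, 192, 198, 204]

All cut coordinates (distinct, sorted): [7, 12, 21, 33, 42, 52, 54, 67, 81, 91, 93, 102, 107, 122, 146, 152, 170, 174, 179, 187, 192, 198, 204]

Fragments:
  [0,7): 7 bp
  [7,12): 5 bp
  [12,21): 9 bp
  [21,33): 12 bp
  [33,42): 9 bp
  [42,52): 10 bp
  [52,54): 2 bp
  [54,67): 13 bp
  [67,81): 14 bp
  [81,91): 10 bp
  [91,93): 2 bp
  [93,102): 9 bp
  [102,107): 5 bp
  [107,122): 15 bp
  [122,146): 24 bp
  [146,152): 6 bp
  [152,170): 18 bp
  [170,174): 4 bp
  [174,179): 5 bp
  [179,187): 8 bp
  [187,192): 5 bp
  [192,198): 6 bp
  [198,204): 6 bp
  [204,207): 3 bp

[2,2,3,4,5,5,5,5,6,6,6,7,8,9,9,9,10,10,12,13,14,15,18,24]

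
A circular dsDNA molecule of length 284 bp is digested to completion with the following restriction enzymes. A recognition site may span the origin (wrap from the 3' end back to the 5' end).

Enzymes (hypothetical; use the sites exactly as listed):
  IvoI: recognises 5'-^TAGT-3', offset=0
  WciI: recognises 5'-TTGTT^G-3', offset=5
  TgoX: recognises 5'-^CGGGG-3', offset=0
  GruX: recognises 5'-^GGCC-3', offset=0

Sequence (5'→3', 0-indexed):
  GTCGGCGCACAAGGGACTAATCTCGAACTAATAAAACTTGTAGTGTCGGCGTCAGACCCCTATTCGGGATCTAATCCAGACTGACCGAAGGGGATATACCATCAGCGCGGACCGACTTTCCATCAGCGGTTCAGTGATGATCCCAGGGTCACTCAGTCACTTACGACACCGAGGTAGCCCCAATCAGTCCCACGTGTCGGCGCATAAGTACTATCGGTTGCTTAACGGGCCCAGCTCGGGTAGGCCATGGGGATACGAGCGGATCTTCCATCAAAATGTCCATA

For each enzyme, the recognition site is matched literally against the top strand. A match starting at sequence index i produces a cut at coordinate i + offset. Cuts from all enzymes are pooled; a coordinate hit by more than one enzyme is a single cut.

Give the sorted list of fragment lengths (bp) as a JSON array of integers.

[15,40,42,187]

Per-enzyme occurrences:
  IvoI TAGT/0: at [40, 282] ⇒ [40, 282]
  WciI (TTGTTG, off=5): no sites
  TgoX (CGGGG, off=0): no sites
  GruX GGCC/0: at [227, 242] ⇒ [227, 242]

Pooled cuts: [40, 227, 242, 282]

Fragments:
  40→227: 187 bp
  227→242: 15 bp
  242→282: 40 bp
  282→40 (wrap): 284-282+40 = 42 bp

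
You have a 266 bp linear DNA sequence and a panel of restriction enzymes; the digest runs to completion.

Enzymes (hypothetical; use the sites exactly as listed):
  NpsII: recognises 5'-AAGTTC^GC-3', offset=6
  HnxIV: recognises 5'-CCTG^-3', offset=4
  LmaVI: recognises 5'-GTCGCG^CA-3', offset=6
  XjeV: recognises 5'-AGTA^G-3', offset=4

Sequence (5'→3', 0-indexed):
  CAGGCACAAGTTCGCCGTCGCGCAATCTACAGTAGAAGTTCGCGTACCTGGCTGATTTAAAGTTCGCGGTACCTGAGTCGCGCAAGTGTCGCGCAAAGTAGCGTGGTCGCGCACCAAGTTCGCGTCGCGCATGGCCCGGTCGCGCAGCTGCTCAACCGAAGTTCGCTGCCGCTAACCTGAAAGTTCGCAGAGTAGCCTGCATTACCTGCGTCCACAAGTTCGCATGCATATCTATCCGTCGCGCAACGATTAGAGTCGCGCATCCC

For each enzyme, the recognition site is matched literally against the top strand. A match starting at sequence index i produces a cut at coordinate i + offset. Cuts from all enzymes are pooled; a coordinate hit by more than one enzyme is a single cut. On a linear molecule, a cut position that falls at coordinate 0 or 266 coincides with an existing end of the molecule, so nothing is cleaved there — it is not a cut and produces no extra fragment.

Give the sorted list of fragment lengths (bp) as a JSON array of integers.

Per-enzyme occurrences:
  NpsII (AAGTTCGC, off=6): starts [7, 35, 59, 115, 158, 180, 215] → cuts [13, 41, 65, 121, 164, 186, 221]
  HnxIV (CCTG, off=4): starts [46, 71, 175, 195, 204] → cuts [50, 75, 179, 199, 208]
  LmaVI (GTCGCGCA, off=6): starts [16, 76, 87, 105, 123, 138, 237, 254] → cuts [22, 82, 93, 111, 129, 144, 243, 260]
  XjeV (AGTAG, off=4): starts [30, 96, 190] → cuts [34, 100, 194]

Pooled cuts: [13, 22, 34, 41, 50, 65, 75, 82, 93, 100, 111, 121, 129, 144, 164, 179, 186, 194, 199, 208, 221, 243, 260]

Fragments:
  [0,13): 13 bp
  [13,22): 9 bp
  [22,34): 12 bp
  [34,41): 7 bp
  [41,50): 9 bp
  [50,65): 15 bp
  [65,75): 10 bp
  [75,82): 7 bp
  [82,93): 11 bp
  [93,100): 7 bp
  [100,111): 11 bp
  [111,121): 10 bp
  [121,129): 8 bp
  [129,144): 15 bp
  [144,164): 20 bp
  [164,179): 15 bp
  [179,186): 7 bp
  [186,194): 8 bp
  [194,199): 5 bp
  [199,208): 9 bp
  [208,221): 13 bp
  [221,243): 22 bp
  [243,260): 17 bp
  [260,266): 6 bp

[5,6,7,7,7,7,8,8,9,9,9,10,10,11,11,12,13,13,15,15,15,17,20,22]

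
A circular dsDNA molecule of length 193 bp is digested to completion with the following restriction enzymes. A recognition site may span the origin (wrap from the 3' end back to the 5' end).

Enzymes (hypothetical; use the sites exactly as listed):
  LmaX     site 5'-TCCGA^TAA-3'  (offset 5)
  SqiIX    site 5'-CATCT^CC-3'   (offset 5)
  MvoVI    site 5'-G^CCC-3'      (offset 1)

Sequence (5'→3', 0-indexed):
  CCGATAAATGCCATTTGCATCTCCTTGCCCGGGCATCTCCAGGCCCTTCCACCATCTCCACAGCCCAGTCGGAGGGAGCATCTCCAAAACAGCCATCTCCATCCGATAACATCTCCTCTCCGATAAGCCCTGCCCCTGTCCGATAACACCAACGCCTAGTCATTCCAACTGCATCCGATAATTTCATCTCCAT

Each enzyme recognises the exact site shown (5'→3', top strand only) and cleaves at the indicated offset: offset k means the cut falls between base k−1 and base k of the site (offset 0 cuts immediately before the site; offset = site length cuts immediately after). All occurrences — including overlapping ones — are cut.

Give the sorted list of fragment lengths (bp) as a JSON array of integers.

Per-enzyme occurrences:
  LmaX TCCGATAA/5: at [101, 118, 138, 173, 192] ⇒ [4, 106, 123, 143, 178]
  SqiIX CATCTCC/5: at [17, 33, 52, 78, 93, 109, 184] ⇒ [22, 38, 57, 83, 98, 114, 189]
  MvoVI GCCC/1: at [26, 42, 62, 126, 131] ⇒ [27, 43, 63, 127, 132]

All cut coordinates (distinct, sorted): [4, 22, 27, 38, 43, 57, 63, 83, 98, 106, 114, 123, 127, 132, 143, 178, 189]

Fragments:
  4→22: 18 bp
  22→27: 5 bp
  27→38: 11 bp
  38→43: 5 bp
  43→57: 14 bp
  57→63: 6 bp
  63→83: 20 bp
  83→98: 15 bp
  98→106: 8 bp
  106→114: 8 bp
  114→123: 9 bp
  123→127: 4 bp
  127→132: 5 bp
  132→143: 11 bp
  143→178: 35 bp
  178→189: 11 bp
  189→4 (wrap): 193-189+4 = 8 bp

[4,5,5,5,6,8,8,8,9,11,11,11,14,15,18,20,35]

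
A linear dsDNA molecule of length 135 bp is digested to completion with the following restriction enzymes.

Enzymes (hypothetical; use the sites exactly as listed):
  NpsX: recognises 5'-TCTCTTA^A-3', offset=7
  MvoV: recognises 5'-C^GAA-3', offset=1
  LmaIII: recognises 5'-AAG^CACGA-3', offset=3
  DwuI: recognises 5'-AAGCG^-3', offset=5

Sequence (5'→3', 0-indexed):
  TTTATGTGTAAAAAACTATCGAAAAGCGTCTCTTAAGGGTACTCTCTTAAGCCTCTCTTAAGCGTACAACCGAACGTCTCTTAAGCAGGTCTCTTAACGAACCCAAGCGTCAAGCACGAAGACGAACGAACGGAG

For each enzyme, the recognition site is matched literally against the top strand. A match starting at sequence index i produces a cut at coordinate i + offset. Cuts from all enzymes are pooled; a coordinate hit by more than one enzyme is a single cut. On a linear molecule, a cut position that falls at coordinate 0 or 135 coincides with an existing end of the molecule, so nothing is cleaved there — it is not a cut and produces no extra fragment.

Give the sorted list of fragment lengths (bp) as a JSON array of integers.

[2,3,4,4,5,6,7,7,8,8,11,11,12,13,14,20]

Site scan:
  NpsX TCTCTTAA/7: at [28, 42, 53, 76, 89] ⇒ [35, 49, 60, 83, 96]
  MvoV CGAA/1: at [19, 70, 97, 116, 122, 126] ⇒ [20, 71, 98, 117, 123, 127]
  LmaIII AAGCACGA/3: at [111] ⇒ [114]
  DwuI AAGCG/5: at [23, 59, 104] ⇒ [28, 64, 109]

All cut coordinates (distinct, sorted): [20, 28, 35, 49, 60, 64, 71, 83, 96, 98, 109, 114, 117, 123, 127]

Fragments:
  [0,20): 20 bp
  [20,28): 8 bp
  [28,35): 7 bp
  [35,49): 14 bp
  [49,60): 11 bp
  [60,64): 4 bp
  [64,71): 7 bp
  [71,83): 12 bp
  [83,96): 13 bp
  [96,98): 2 bp
  [98,109): 11 bp
  [109,114): 5 bp
  [114,117): 3 bp
  [117,123): 6 bp
  [123,127): 4 bp
  [127,135): 8 bp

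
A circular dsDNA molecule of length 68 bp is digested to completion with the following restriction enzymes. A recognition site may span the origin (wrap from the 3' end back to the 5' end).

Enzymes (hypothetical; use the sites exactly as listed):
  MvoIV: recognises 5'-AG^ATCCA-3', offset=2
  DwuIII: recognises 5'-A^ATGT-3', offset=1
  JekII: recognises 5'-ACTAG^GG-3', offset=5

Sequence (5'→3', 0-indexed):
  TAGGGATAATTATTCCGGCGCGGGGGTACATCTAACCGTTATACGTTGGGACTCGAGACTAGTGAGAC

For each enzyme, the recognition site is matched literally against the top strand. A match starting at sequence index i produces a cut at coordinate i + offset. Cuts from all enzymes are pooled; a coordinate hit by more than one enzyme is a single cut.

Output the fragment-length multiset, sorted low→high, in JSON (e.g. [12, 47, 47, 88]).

Site scan:
  MvoIV (AGATCCA, off=2): no sites
  DwuIII (AATGT, off=1): no sites
  JekII (ACTAGGG, off=5): starts [66] → cuts [3]

All cut coordinates (distinct, sorted): [3]

Fragment lengths:
  3→3 (wrap): 68-3+3 = 68 bp

[68]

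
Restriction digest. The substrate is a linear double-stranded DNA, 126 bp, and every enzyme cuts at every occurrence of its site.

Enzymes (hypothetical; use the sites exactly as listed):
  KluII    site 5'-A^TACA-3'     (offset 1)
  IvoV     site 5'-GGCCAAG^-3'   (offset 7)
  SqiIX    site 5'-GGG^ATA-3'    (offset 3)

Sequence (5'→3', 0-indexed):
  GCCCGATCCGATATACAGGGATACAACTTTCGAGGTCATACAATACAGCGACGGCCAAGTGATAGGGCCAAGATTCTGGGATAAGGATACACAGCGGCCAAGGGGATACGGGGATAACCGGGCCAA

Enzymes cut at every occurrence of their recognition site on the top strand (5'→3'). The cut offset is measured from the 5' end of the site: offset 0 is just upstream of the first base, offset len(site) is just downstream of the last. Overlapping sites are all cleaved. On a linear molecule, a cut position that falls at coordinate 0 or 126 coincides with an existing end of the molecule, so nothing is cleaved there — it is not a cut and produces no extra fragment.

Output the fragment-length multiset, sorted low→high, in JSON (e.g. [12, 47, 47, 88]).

[1,3,5,7,7,8,8,13,13,13,15,16,17]

Site scan:
  KluII (ATACA, off=1): starts [12, 20, 37, 42, 86] → cuts [13, 21, 38, 43, 87]
  IvoV (GGCCAAG, off=7): starts [52, 65, 95] → cuts [59, 72, 102]
  SqiIX (GGGATA, off=3): starts [17, 77, 102, 110] → cuts [20, 80, 105, 113]

Pooled cuts: [13, 20, 21, 38, 43, 59, 72, 80, 87, 102, 105, 113]

Fragments:
  [0,13): 13 bp
  [13,20): 7 bp
  [20,21): 1 bp
  [21,38): 17 bp
  [38,43): 5 bp
  [43,59): 16 bp
  [59,72): 13 bp
  [72,80): 8 bp
  [80,87): 7 bp
  [87,102): 15 bp
  [102,105): 3 bp
  [105,113): 8 bp
  [113,126): 13 bp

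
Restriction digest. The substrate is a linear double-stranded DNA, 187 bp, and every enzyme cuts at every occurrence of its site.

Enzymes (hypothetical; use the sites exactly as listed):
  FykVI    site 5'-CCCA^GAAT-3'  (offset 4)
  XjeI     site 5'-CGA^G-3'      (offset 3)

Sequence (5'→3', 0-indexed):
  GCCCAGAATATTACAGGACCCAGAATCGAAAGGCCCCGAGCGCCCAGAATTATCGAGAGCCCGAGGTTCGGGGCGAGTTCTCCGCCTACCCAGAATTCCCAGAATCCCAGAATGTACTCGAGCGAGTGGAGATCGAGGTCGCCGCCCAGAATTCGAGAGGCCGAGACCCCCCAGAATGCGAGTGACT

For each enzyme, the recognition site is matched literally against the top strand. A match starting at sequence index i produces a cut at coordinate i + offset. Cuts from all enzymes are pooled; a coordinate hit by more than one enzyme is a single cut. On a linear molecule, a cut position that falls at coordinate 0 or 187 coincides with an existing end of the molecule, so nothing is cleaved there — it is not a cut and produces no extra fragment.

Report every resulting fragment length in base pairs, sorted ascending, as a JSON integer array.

[4,5,6,7,8,8,8,8,8,9,9,10,11,12,12,12,16,17,17]

Per-enzyme occurrences:
  FykVI (CCCAGAAT, off=4): starts [1, 18, 42, 88, 97, 105, 144, 169] → cuts [5, 22, 46, 92, 101, 109, 148, 173]
  XjeI (CGAG, off=3): starts [36, 53, 61, 73, 118, 122, 133, 153, 161, 178] → cuts [39, 56, 64, 76, 121, 125, 136, 156, 164, 181]

Pooled cuts: [5, 22, 39, 46, 56, 64, 76, 92, 101, 109, 121, 125, 136, 148, 156, 164, 173, 181]

Fragment lengths:
  [0,5): 5 bp
  [5,22): 17 bp
  [22,39): 17 bp
  [39,46): 7 bp
  [46,56): 10 bp
  [56,64): 8 bp
  [64,76): 12 bp
  [76,92): 16 bp
  [92,101): 9 bp
  [101,109): 8 bp
  [109,121): 12 bp
  [121,125): 4 bp
  [125,136): 11 bp
  [136,148): 12 bp
  [148,156): 8 bp
  [156,164): 8 bp
  [164,173): 9 bp
  [173,181): 8 bp
  [181,187): 6 bp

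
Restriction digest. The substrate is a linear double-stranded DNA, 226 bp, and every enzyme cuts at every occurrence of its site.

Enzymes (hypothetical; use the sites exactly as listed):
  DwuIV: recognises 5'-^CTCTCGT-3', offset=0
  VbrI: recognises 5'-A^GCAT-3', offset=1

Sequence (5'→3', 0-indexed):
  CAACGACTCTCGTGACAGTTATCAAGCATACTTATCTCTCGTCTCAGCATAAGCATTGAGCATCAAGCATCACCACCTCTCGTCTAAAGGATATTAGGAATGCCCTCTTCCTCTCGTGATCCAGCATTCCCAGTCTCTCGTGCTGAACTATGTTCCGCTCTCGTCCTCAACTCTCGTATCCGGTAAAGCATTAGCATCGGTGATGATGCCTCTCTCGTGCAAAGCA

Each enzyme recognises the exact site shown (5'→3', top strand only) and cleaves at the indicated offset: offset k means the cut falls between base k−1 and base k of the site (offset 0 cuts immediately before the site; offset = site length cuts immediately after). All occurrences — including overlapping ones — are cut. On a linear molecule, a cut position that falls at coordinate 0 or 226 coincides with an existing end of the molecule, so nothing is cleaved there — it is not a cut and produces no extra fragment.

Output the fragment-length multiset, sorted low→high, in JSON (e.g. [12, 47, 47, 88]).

[6,6,6,7,7,10,10,11,11,13,13,15,17,18,19,23,34]

Scan for sites:
  DwuIV CTCTCGT/0: at [6, 35, 76, 110, 134, 157, 170, 211] ⇒ [6, 35, 76, 110, 134, 157, 170, 211]
  VbrI AGCAT/1: at [24, 45, 51, 58, 65, 122, 186, 192] ⇒ [25, 46, 52, 59, 66, 123, 187, 193]

Pooled cuts: [6, 25, 35, 46, 52, 59, 66, 76, 110, 123, 134, 157, 170, 187, 193, 211]

Fragment lengths:
  [0,6): 6 bp
  [6,25): 19 bp
  [25,35): 10 bp
  [35,46): 11 bp
  [46,52): 6 bp
  [52,59): 7 bp
  [59,66): 7 bp
  [66,76): 10 bp
  [76,110): 34 bp
  [110,123): 13 bp
  [123,134): 11 bp
  [134,157): 23 bp
  [157,170): 13 bp
  [170,187): 17 bp
  [187,193): 6 bp
  [193,211): 18 bp
  [211,226): 15 bp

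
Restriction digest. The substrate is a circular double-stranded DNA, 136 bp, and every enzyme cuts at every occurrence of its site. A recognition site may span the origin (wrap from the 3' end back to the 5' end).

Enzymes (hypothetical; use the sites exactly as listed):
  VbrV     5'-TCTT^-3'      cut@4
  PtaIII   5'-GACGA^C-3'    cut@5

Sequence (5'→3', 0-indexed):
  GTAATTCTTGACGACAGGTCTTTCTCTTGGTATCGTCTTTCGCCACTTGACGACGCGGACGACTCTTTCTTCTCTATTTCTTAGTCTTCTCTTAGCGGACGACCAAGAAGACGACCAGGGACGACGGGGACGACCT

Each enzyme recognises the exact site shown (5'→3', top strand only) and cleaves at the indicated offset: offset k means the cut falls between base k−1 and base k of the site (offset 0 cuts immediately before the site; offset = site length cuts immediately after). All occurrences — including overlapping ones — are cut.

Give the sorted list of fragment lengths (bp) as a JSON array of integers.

Per-enzyme occurrences:
  VbrV (TCTT, off=4): starts [5, 18, 24, 35, 63, 67, 78, 84, 89] → cuts [9, 22, 28, 39, 67, 71, 82, 88, 93]
  PtaIII (GACGAC, off=5): starts [9, 48, 57, 97, 109, 119, 128] → cuts [14, 53, 62, 102, 114, 124, 133]

Pooled cuts: [9, 14, 22, 28, 39, 53, 62, 67, 71, 82, 88, 93, 102, 114, 124, 133]

Fragment lengths:
  9→14: 5 bp
  14→22: 8 bp
  22→28: 6 bp
  28→39: 11 bp
  39→53: 14 bp
  53→62: 9 bp
  62→67: 5 bp
  67→71: 4 bp
  71→82: 11 bp
  82→88: 6 bp
  88→93: 5 bp
  93→102: 9 bp
  102→114: 12 bp
  114→124: 10 bp
  124→133: 9 bp
  133→9 (wrap): 136-133+9 = 12 bp

[4,5,5,5,6,6,8,9,9,9,10,11,11,12,12,14]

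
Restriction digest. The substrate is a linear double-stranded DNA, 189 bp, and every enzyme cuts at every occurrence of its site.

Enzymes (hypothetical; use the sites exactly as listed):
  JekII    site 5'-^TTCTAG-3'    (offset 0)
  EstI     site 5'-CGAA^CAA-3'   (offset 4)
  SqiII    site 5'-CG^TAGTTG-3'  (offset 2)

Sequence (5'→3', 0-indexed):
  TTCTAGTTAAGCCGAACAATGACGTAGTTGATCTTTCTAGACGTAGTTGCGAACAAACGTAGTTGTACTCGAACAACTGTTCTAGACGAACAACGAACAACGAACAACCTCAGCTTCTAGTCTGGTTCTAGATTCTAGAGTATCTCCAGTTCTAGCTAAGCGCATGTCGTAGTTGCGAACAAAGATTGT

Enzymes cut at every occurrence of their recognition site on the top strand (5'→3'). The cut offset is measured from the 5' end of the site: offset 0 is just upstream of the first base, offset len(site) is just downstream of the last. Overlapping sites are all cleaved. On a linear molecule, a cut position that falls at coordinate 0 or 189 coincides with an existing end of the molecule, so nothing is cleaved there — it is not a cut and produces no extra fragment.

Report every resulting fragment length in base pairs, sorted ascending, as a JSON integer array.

Site scan:
  JekII TTCTAG/0: at [0, 34, 79, 114, 125, 132, 149] ⇒ [34, 79, 114, 125, 132, 149] (position 0 is a terminus of the linear molecule — no cut)
  EstI CGAACAA/4: at [12, 49, 69, 86, 93, 100, 175] ⇒ [16, 53, 73, 90, 97, 104, 179]
  SqiII CGTAGTTG/2: at [22, 41, 57, 167] ⇒ [24, 43, 59, 169]

Pooled cuts: [16, 24, 34, 43, 53, 59, 73, 79, 90, 97, 104, 114, 125, 132, 149, 169, 179]

Fragments:
  [0,16): 16 bp
  [16,24): 8 bp
  [24,34): 10 bp
  [34,43): 9 bp
  [43,53): 10 bp
  [53,59): 6 bp
  [59,73): 14 bp
  [73,79): 6 bp
  [79,90): 11 bp
  [90,97): 7 bp
  [97,104): 7 bp
  [104,114): 10 bp
  [114,125): 11 bp
  [125,132): 7 bp
  [132,149): 17 bp
  [149,169): 20 bp
  [169,179): 10 bp
  [179,189): 10 bp

[6,6,7,7,7,8,9,10,10,10,10,10,11,11,14,16,17,20]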